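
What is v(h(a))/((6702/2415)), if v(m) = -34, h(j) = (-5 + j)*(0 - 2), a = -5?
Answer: -13685/1117 ≈ -12.252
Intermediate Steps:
h(j) = 10 - 2*j (h(j) = (-5 + j)*(-2) = 10 - 2*j)
v(h(a))/((6702/2415)) = -34/(6702/2415) = -34/(6702*(1/2415)) = -34/2234/805 = -34*805/2234 = -13685/1117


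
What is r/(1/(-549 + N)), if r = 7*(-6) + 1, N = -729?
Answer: 52398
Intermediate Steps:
r = -41 (r = -42 + 1 = -41)
r/(1/(-549 + N)) = -41/(1/(-549 - 729)) = -41/(1/(-1278)) = -41/(-1/1278) = -41*(-1278) = 52398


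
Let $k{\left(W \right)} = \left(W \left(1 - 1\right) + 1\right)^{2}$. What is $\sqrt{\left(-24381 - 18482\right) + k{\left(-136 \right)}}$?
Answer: $i \sqrt{42862} \approx 207.03 i$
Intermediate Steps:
$k{\left(W \right)} = 1$ ($k{\left(W \right)} = \left(W 0 + 1\right)^{2} = \left(0 + 1\right)^{2} = 1^{2} = 1$)
$\sqrt{\left(-24381 - 18482\right) + k{\left(-136 \right)}} = \sqrt{\left(-24381 - 18482\right) + 1} = \sqrt{-42863 + 1} = \sqrt{-42862} = i \sqrt{42862}$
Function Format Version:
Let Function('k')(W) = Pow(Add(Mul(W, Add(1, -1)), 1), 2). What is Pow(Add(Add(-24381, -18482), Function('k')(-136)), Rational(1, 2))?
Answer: Mul(I, Pow(42862, Rational(1, 2))) ≈ Mul(207.03, I)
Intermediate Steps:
Function('k')(W) = 1 (Function('k')(W) = Pow(Add(Mul(W, 0), 1), 2) = Pow(Add(0, 1), 2) = Pow(1, 2) = 1)
Pow(Add(Add(-24381, -18482), Function('k')(-136)), Rational(1, 2)) = Pow(Add(Add(-24381, -18482), 1), Rational(1, 2)) = Pow(Add(-42863, 1), Rational(1, 2)) = Pow(-42862, Rational(1, 2)) = Mul(I, Pow(42862, Rational(1, 2)))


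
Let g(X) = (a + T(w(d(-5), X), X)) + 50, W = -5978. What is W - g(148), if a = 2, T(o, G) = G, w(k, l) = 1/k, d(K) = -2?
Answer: -6178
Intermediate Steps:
g(X) = 52 + X (g(X) = (2 + X) + 50 = 52 + X)
W - g(148) = -5978 - (52 + 148) = -5978 - 1*200 = -5978 - 200 = -6178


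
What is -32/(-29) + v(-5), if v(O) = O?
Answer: -113/29 ≈ -3.8966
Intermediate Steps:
-32/(-29) + v(-5) = -32/(-29) - 5 = -1/29*(-32) - 5 = 32/29 - 5 = -113/29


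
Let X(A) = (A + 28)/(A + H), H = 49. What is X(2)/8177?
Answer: 10/139009 ≈ 7.1938e-5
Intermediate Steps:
X(A) = (28 + A)/(49 + A) (X(A) = (A + 28)/(A + 49) = (28 + A)/(49 + A))
X(2)/8177 = ((28 + 2)/(49 + 2))/8177 = (30/51)*(1/8177) = ((1/51)*30)*(1/8177) = (10/17)*(1/8177) = 10/139009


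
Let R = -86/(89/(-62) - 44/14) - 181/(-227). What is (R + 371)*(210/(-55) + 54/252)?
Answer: -48887556285/34730773 ≈ -1407.6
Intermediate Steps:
R = 8832195/451049 (R = -86/(89*(-1/62) - 44*1/14) - 181*(-1/227) = -86/(-89/62 - 22/7) + 181/227 = -86/(-1987/434) + 181/227 = -86*(-434/1987) + 181/227 = 37324/1987 + 181/227 = 8832195/451049 ≈ 19.581)
(R + 371)*(210/(-55) + 54/252) = (8832195/451049 + 371)*(210/(-55) + 54/252) = 176171374*(210*(-1/55) + 54*(1/252))/451049 = 176171374*(-42/11 + 3/14)/451049 = (176171374/451049)*(-555/154) = -48887556285/34730773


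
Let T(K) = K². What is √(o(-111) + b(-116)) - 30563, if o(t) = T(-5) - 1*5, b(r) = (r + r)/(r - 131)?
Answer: -30563 + 2*√319371/247 ≈ -30558.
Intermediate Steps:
b(r) = 2*r/(-131 + r) (b(r) = (2*r)/(-131 + r) = 2*r/(-131 + r))
o(t) = 20 (o(t) = (-5)² - 1*5 = 25 - 5 = 20)
√(o(-111) + b(-116)) - 30563 = √(20 + 2*(-116)/(-131 - 116)) - 30563 = √(20 + 2*(-116)/(-247)) - 30563 = √(20 + 2*(-116)*(-1/247)) - 30563 = √(20 + 232/247) - 30563 = √(5172/247) - 30563 = 2*√319371/247 - 30563 = -30563 + 2*√319371/247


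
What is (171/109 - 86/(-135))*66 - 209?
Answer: -311047/4905 ≈ -63.414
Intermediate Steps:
(171/109 - 86/(-135))*66 - 209 = (171*(1/109) - 86*(-1/135))*66 - 209 = (171/109 + 86/135)*66 - 209 = (32459/14715)*66 - 209 = 714098/4905 - 209 = -311047/4905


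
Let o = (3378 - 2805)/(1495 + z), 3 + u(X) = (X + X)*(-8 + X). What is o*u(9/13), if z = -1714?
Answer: 423447/12337 ≈ 34.323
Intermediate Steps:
u(X) = -3 + 2*X*(-8 + X) (u(X) = -3 + (X + X)*(-8 + X) = -3 + (2*X)*(-8 + X) = -3 + 2*X*(-8 + X))
o = -191/73 (o = (3378 - 2805)/(1495 - 1714) = 573/(-219) = 573*(-1/219) = -191/73 ≈ -2.6164)
o*u(9/13) = -191*(-3 - 144/13 + 2*(9/13)²)/73 = -191*(-3 - 144/13 + 2*(9*(1/13))²)/73 = -191*(-3 - 16*9/13 + 2*(9/13)²)/73 = -191*(-3 - 144/13 + 2*(81/169))/73 = -191*(-3 - 144/13 + 162/169)/73 = -191/73*(-2217/169) = 423447/12337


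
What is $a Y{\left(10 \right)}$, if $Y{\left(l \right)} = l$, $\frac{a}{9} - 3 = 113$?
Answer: $10440$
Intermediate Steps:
$a = 1044$ ($a = 27 + 9 \cdot 113 = 27 + 1017 = 1044$)
$a Y{\left(10 \right)} = 1044 \cdot 10 = 10440$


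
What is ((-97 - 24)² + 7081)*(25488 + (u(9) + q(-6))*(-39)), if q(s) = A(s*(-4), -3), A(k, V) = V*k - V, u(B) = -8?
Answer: 618881502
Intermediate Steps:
A(k, V) = -V + V*k
q(s) = 3 + 12*s (q(s) = -3*(-1 + s*(-4)) = -3*(-1 - 4*s) = 3 + 12*s)
((-97 - 24)² + 7081)*(25488 + (u(9) + q(-6))*(-39)) = ((-97 - 24)² + 7081)*(25488 + (-8 + (3 + 12*(-6)))*(-39)) = ((-121)² + 7081)*(25488 + (-8 + (3 - 72))*(-39)) = (14641 + 7081)*(25488 + (-8 - 69)*(-39)) = 21722*(25488 - 77*(-39)) = 21722*(25488 + 3003) = 21722*28491 = 618881502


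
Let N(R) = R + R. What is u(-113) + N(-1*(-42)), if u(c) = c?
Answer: -29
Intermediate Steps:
N(R) = 2*R
u(-113) + N(-1*(-42)) = -113 + 2*(-1*(-42)) = -113 + 2*42 = -113 + 84 = -29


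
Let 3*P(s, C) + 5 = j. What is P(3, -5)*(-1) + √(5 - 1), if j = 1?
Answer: 10/3 ≈ 3.3333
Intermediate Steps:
P(s, C) = -4/3 (P(s, C) = -5/3 + (⅓)*1 = -5/3 + ⅓ = -4/3)
P(3, -5)*(-1) + √(5 - 1) = -4/3*(-1) + √(5 - 1) = 4/3 + √4 = 4/3 + 2 = 10/3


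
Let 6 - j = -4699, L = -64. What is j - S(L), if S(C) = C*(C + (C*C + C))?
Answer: 258657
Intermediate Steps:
j = 4705 (j = 6 - 1*(-4699) = 6 + 4699 = 4705)
S(C) = C*(C² + 2*C) (S(C) = C*(C + (C² + C)) = C*(C + (C + C²)) = C*(C² + 2*C))
j - S(L) = 4705 - (-64)²*(2 - 64) = 4705 - 4096*(-62) = 4705 - 1*(-253952) = 4705 + 253952 = 258657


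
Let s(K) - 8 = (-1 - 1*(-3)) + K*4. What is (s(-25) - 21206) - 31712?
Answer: -53008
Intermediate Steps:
s(K) = 10 + 4*K (s(K) = 8 + ((-1 - 1*(-3)) + K*4) = 8 + ((-1 + 3) + 4*K) = 8 + (2 + 4*K) = 10 + 4*K)
(s(-25) - 21206) - 31712 = ((10 + 4*(-25)) - 21206) - 31712 = ((10 - 100) - 21206) - 31712 = (-90 - 21206) - 31712 = -21296 - 31712 = -53008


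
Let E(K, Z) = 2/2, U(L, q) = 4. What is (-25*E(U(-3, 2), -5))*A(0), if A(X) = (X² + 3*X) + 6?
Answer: -150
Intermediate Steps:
A(X) = 6 + X² + 3*X
E(K, Z) = 1 (E(K, Z) = 2*(½) = 1)
(-25*E(U(-3, 2), -5))*A(0) = (-25*1)*(6 + 0² + 3*0) = -25*(6 + 0 + 0) = -25*6 = -150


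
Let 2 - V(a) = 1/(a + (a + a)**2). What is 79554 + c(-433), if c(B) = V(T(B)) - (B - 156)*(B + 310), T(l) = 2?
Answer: 127961/18 ≈ 7108.9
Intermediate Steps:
V(a) = 2 - 1/(a + 4*a**2) (V(a) = 2 - 1/(a + (a + a)**2) = 2 - 1/(a + (2*a)**2) = 2 - 1/(a + 4*a**2))
c(B) = 35/18 - (-156 + B)*(310 + B) (c(B) = (-1 + 2*2 + 8*2**2)/(2*(1 + 4*2)) - (B - 156)*(B + 310) = (-1 + 4 + 8*4)/(2*(1 + 8)) - (-156 + B)*(310 + B) = (1/2)*(-1 + 4 + 32)/9 - (-156 + B)*(310 + B) = (1/2)*(1/9)*35 - (-156 + B)*(310 + B) = 35/18 - (-156 + B)*(310 + B))
79554 + c(-433) = 79554 + (870515/18 - 1*(-433)**2 - 154*(-433)) = 79554 + (870515/18 - 1*187489 + 66682) = 79554 + (870515/18 - 187489 + 66682) = 79554 - 1304011/18 = 127961/18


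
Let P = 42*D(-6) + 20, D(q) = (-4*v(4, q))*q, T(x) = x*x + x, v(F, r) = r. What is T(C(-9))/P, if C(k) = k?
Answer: -18/1507 ≈ -0.011944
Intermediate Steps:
T(x) = x + x² (T(x) = x² + x = x + x²)
D(q) = -4*q² (D(q) = (-4*q)*q = -4*q²)
P = -6028 (P = 42*(-4*(-6)²) + 20 = 42*(-4*36) + 20 = 42*(-144) + 20 = -6048 + 20 = -6028)
T(C(-9))/P = -9*(1 - 9)/(-6028) = -9*(-8)*(-1/6028) = 72*(-1/6028) = -18/1507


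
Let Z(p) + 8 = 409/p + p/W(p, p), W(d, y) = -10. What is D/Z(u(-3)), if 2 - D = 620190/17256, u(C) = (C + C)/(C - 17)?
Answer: -7320975/292338929 ≈ -0.025043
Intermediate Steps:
u(C) = 2*C/(-17 + C) (u(C) = (2*C)/(-17 + C) = 2*C/(-17 + C))
Z(p) = -8 + 409/p - p/10 (Z(p) = -8 + (409/p + p/(-10)) = -8 + (409/p + p*(-⅒)) = -8 + (409/p - p/10) = -8 + 409/p - p/10)
D = -97613/2876 (D = 2 - 620190/17256 = 2 - 1*103365/2876 = 2 - 103365/2876 = -97613/2876 ≈ -33.941)
D/Z(u(-3)) = -97613/(2876*(-8 + 409/((2*(-3)/(-17 - 3))) - (-3)/(5*(-17 - 3)))) = -97613/(2876*(-8 + 409/((2*(-3)/(-20))) - (-3)/(5*(-20)))) = -97613/(2876*(-8 + 409/((2*(-3)*(-1/20))) - (-3)*(-1)/(5*20))) = -97613/(2876*(-8 + 409/(3/10) - ⅒*3/10)) = -97613/(2876*(-8 + 409*(10/3) - 3/100)) = -97613/(2876*(-8 + 4090/3 - 3/100)) = -97613/(2876*406591/300) = -97613/2876*300/406591 = -7320975/292338929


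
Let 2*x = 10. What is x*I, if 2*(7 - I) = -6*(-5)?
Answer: -40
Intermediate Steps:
x = 5 (x = (1/2)*10 = 5)
I = -8 (I = 7 - (-3)*(-5) = 7 - 1/2*30 = 7 - 15 = -8)
x*I = 5*(-8) = -40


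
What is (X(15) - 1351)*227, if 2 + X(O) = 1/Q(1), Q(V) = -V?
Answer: -307358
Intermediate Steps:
X(O) = -3 (X(O) = -2 + 1/(-1*1) = -2 + 1/(-1) = -2 - 1 = -3)
(X(15) - 1351)*227 = (-3 - 1351)*227 = -1354*227 = -307358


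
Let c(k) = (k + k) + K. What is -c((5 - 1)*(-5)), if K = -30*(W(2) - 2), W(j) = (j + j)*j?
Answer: 220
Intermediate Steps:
W(j) = 2*j² (W(j) = (2*j)*j = 2*j²)
K = -180 (K = -30*(2*2² - 2) = -30*(2*4 - 2) = -30*(8 - 2) = -30*6 = -6*30 = -180)
c(k) = -180 + 2*k (c(k) = (k + k) - 180 = 2*k - 180 = -180 + 2*k)
-c((5 - 1)*(-5)) = -(-180 + 2*((5 - 1)*(-5))) = -(-180 + 2*(4*(-5))) = -(-180 + 2*(-20)) = -(-180 - 40) = -1*(-220) = 220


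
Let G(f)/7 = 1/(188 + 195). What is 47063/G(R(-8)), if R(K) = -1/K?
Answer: 18025129/7 ≈ 2.5750e+6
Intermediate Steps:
G(f) = 7/383 (G(f) = 7/(188 + 195) = 7/383)
47063/G(R(-8)) = 47063/(7/383) = 47063*(383/7) = 18025129/7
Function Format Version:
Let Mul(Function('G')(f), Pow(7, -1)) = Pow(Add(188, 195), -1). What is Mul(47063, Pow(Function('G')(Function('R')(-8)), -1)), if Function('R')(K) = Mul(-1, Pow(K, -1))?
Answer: Rational(18025129, 7) ≈ 2.5750e+6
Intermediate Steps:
Function('G')(f) = Rational(7, 383) (Function('G')(f) = Mul(7, Pow(Add(188, 195), -1)) = Mul(7, Pow(383, -1)) = Mul(7, Rational(1, 383)) = Rational(7, 383))
Mul(47063, Pow(Function('G')(Function('R')(-8)), -1)) = Mul(47063, Pow(Rational(7, 383), -1)) = Mul(47063, Rational(383, 7)) = Rational(18025129, 7)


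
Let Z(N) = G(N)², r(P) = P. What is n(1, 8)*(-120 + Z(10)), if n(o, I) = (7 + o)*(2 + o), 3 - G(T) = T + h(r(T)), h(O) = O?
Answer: 4056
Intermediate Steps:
G(T) = 3 - 2*T (G(T) = 3 - (T + T) = 3 - 2*T)
n(o, I) = (2 + o)*(7 + o)
Z(N) = (3 - 2*N)²
n(1, 8)*(-120 + Z(10)) = (14 + 1² + 9*1)*(-120 + (-3 + 2*10)²) = (14 + 1 + 9)*(-120 + (-3 + 20)²) = 24*(-120 + 17²) = 24*(-120 + 289) = 24*169 = 4056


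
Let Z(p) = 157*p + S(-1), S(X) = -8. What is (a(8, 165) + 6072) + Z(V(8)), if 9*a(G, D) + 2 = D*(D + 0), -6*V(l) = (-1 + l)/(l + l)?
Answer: 2614271/288 ≈ 9077.3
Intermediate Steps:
V(l) = -(-1 + l)/(12*l) (V(l) = -(-1 + l)/(6*(l + l)) = -(-1 + l)/(6*(2*l)) = -(-1 + l)*1/(2*l)/6 = -(-1 + l)/(12*l))
Z(p) = -8 + 157*p (Z(p) = 157*p - 8 = -8 + 157*p)
a(G, D) = -2/9 + D²/9 (a(G, D) = -2/9 + (D*(D + 0))/9 = -2/9 + (D*D)/9 = -2/9 + D²/9)
(a(8, 165) + 6072) + Z(V(8)) = ((-2/9 + (⅑)*165²) + 6072) + (-8 + 157*((1/12)*(1 - 1*8)/8)) = ((-2/9 + (⅑)*27225) + 6072) + (-8 + 157*((1/12)*(⅛)*(1 - 8))) = ((-2/9 + 3025) + 6072) + (-8 + 157*((1/12)*(⅛)*(-7))) = (27223/9 + 6072) + (-8 + 157*(-7/96)) = 81871/9 + (-8 - 1099/96) = 81871/9 - 1867/96 = 2614271/288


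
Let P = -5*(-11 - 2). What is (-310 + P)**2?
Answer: 60025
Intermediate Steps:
P = 65 (P = -5*(-13) = 65)
(-310 + P)**2 = (-310 + 65)**2 = (-245)**2 = 60025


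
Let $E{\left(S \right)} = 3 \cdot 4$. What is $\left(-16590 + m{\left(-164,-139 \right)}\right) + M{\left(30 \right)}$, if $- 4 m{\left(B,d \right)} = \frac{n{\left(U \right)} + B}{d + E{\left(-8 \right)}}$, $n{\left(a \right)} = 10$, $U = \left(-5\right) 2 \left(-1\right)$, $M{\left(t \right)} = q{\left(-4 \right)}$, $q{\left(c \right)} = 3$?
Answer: $- \frac{4213175}{254} \approx -16587.0$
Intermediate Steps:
$E{\left(S \right)} = 12$
$M{\left(t \right)} = 3$
$U = 10$ ($U = \left(-10\right) \left(-1\right) = 10$)
$m{\left(B,d \right)} = - \frac{10 + B}{4 \left(12 + d\right)}$ ($m{\left(B,d \right)} = - \frac{\left(10 + B\right) \frac{1}{d + 12}}{4} = - \frac{\left(10 + B\right) \frac{1}{12 + d}}{4} = - \frac{\frac{1}{12 + d} \left(10 + B\right)}{4} = - \frac{10 + B}{4 \left(12 + d\right)}$)
$\left(-16590 + m{\left(-164,-139 \right)}\right) + M{\left(30 \right)} = \left(-16590 + \frac{-10 - -164}{4 \left(12 - 139\right)}\right) + 3 = \left(-16590 + \frac{-10 + 164}{4 \left(-127\right)}\right) + 3 = \left(-16590 + \frac{1}{4} \left(- \frac{1}{127}\right) 154\right) + 3 = \left(-16590 - \frac{77}{254}\right) + 3 = - \frac{4213937}{254} + 3 = - \frac{4213175}{254}$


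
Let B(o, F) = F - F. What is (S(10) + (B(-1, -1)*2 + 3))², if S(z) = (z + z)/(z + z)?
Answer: 16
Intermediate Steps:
B(o, F) = 0
S(z) = 1 (S(z) = (2*z)/((2*z)) = (2*z)*(1/(2*z)) = 1)
(S(10) + (B(-1, -1)*2 + 3))² = (1 + (0*2 + 3))² = (1 + (0 + 3))² = (1 + 3)² = 4² = 16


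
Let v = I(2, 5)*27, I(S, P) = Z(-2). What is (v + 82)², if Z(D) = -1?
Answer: 3025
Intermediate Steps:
I(S, P) = -1
v = -27 (v = -1*27 = -27)
(v + 82)² = (-27 + 82)² = 55² = 3025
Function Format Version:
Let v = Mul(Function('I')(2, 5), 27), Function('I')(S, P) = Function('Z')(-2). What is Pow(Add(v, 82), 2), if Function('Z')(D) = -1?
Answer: 3025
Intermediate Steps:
Function('I')(S, P) = -1
v = -27 (v = Mul(-1, 27) = -27)
Pow(Add(v, 82), 2) = Pow(Add(-27, 82), 2) = Pow(55, 2) = 3025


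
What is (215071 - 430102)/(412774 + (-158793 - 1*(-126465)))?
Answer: -215031/380446 ≈ -0.56521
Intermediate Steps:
(215071 - 430102)/(412774 + (-158793 - 1*(-126465))) = -215031/(412774 + (-158793 + 126465)) = -215031/(412774 - 32328) = -215031/380446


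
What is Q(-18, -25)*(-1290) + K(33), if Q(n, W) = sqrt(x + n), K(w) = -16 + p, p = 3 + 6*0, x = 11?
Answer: -13 - 1290*I*sqrt(7) ≈ -13.0 - 3413.0*I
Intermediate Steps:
p = 3 (p = 3 + 0 = 3)
K(w) = -13 (K(w) = -16 + 3 = -13)
Q(n, W) = sqrt(11 + n)
Q(-18, -25)*(-1290) + K(33) = sqrt(11 - 18)*(-1290) - 13 = sqrt(-7)*(-1290) - 13 = (I*sqrt(7))*(-1290) - 13 = -1290*I*sqrt(7) - 13 = -13 - 1290*I*sqrt(7)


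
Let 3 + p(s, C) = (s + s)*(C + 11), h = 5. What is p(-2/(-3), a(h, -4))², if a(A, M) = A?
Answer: 3025/9 ≈ 336.11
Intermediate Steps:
p(s, C) = -3 + 2*s*(11 + C) (p(s, C) = -3 + (s + s)*(C + 11) = -3 + (2*s)*(11 + C) = -3 + 2*s*(11 + C))
p(-2/(-3), a(h, -4))² = (-3 + 22*(-2/(-3)) + 2*5*(-2/(-3)))² = (-3 + 22*(-2*(-⅓)) + 2*5*(-2*(-⅓)))² = (-3 + 22*(⅔) + 2*5*(⅔))² = (-3 + 44/3 + 20/3)² = (55/3)² = 3025/9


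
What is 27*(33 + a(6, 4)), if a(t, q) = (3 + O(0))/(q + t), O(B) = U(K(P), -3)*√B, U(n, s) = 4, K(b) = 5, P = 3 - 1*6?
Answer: 8991/10 ≈ 899.10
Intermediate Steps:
P = -3 (P = 3 - 6 = -3)
O(B) = 4*√B
a(t, q) = 3/(q + t) (a(t, q) = (3 + 4*√0)/(q + t) = (3 + 4*0)/(q + t) = (3 + 0)/(q + t) = 3/(q + t))
27*(33 + a(6, 4)) = 27*(33 + 3/(4 + 6)) = 27*(33 + 3/10) = 27*(333/10) = 8991/10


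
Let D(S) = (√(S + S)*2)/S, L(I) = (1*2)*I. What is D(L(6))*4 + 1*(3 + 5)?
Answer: 8 + 4*√6/3 ≈ 11.266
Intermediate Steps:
L(I) = 2*I
D(S) = 2*√2/√S (D(S) = (√(2*S)*2)/S = ((√2*√S)*2)/S = (2*√2*√S)/S = 2*√2/√S)
D(L(6))*4 + 1*(3 + 5) = (2*√2/√(2*6))*4 + 1*(3 + 5) = (2*√2/√12)*4 + 1*8 = (2*√2*(√3/6))*4 + 8 = (√6/3)*4 + 8 = 4*√6/3 + 8 = 8 + 4*√6/3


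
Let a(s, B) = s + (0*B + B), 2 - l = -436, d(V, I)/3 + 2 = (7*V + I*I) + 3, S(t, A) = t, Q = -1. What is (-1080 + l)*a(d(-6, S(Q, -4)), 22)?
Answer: 62916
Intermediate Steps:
d(V, I) = 3 + 3*I² + 21*V (d(V, I) = -6 + 3*((7*V + I*I) + 3) = -6 + 3*((7*V + I²) + 3) = -6 + 3*((I² + 7*V) + 3) = -6 + 3*(3 + I² + 7*V) = -6 + (9 + 3*I² + 21*V) = 3 + 3*I² + 21*V)
l = 438 (l = 2 - 1*(-436) = 2 + 436 = 438)
a(s, B) = B + s (a(s, B) = s + (0 + B) = s + B = B + s)
(-1080 + l)*a(d(-6, S(Q, -4)), 22) = (-1080 + 438)*(22 + (3 + 3*(-1)² + 21*(-6))) = -642*(22 + (3 + 3*1 - 126)) = -642*(22 + (3 + 3 - 126)) = -642*(22 - 120) = -642*(-98) = 62916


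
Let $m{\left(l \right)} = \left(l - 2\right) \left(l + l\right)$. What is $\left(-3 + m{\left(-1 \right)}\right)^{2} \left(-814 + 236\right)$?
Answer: $-5202$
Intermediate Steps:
$m{\left(l \right)} = 2 l \left(-2 + l\right)$ ($m{\left(l \right)} = \left(-2 + l\right) 2 l = 2 l \left(-2 + l\right)$)
$\left(-3 + m{\left(-1 \right)}\right)^{2} \left(-814 + 236\right) = \left(-3 + 2 \left(-1\right) \left(-2 - 1\right)\right)^{2} \left(-814 + 236\right) = \left(-3 + 2 \left(-1\right) \left(-3\right)\right)^{2} \left(-578\right) = \left(-3 + 6\right)^{2} \left(-578\right) = 3^{2} \left(-578\right) = 9 \left(-578\right) = -5202$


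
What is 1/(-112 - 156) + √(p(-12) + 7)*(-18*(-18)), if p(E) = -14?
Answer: -1/268 + 324*I*√7 ≈ -0.0037313 + 857.22*I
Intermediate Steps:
1/(-112 - 156) + √(p(-12) + 7)*(-18*(-18)) = 1/(-112 - 156) + √(-14 + 7)*(-18*(-18)) = 1/(-268) + √(-7)*324 = -1/268 + (I*√7)*324 = -1/268 + 324*I*√7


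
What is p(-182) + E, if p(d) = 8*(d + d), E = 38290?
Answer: 35378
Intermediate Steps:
p(d) = 16*d (p(d) = 8*(2*d) = 16*d)
p(-182) + E = 16*(-182) + 38290 = -2912 + 38290 = 35378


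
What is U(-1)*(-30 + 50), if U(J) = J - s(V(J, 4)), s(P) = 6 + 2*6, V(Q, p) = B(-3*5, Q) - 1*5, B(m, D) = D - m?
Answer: -380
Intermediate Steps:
V(Q, p) = 10 + Q (V(Q, p) = (Q - (-3)*5) - 1*5 = (Q - 1*(-15)) - 5 = (Q + 15) - 5 = (15 + Q) - 5 = 10 + Q)
s(P) = 18 (s(P) = 6 + 12 = 18)
U(J) = -18 + J (U(J) = J - 1*18 = J - 18 = -18 + J)
U(-1)*(-30 + 50) = (-18 - 1)*(-30 + 50) = -19*20 = -380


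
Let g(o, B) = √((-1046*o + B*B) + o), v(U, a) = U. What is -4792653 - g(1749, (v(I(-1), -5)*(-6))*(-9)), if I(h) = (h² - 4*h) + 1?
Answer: -4792653 - 17*I*√5961 ≈ -4.7927e+6 - 1312.5*I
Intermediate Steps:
I(h) = 1 + h² - 4*h
g(o, B) = √(B² - 1045*o) (g(o, B) = √((-1046*o + B²) + o) = √((B² - 1046*o) + o) = √(B² - 1045*o))
-4792653 - g(1749, (v(I(-1), -5)*(-6))*(-9)) = -4792653 - √((((1 + (-1)² - 4*(-1))*(-6))*(-9))² - 1045*1749) = -4792653 - √((((1 + 1 + 4)*(-6))*(-9))² - 1827705) = -4792653 - √(((6*(-6))*(-9))² - 1827705) = -4792653 - √((-36*(-9))² - 1827705) = -4792653 - √(324² - 1827705) = -4792653 - √(104976 - 1827705) = -4792653 - √(-1722729) = -4792653 - 17*I*√5961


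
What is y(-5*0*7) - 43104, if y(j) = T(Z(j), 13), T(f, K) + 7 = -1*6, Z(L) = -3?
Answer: -43117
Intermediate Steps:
T(f, K) = -13 (T(f, K) = -7 - 1*6 = -7 - 6 = -13)
y(j) = -13
y(-5*0*7) - 43104 = -13 - 43104 = -43117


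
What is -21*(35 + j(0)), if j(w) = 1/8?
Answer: -5901/8 ≈ -737.63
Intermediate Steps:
j(w) = 1/8
-21*(35 + j(0)) = -21*(35 + 1/8) = -21*281/8 = -5901/8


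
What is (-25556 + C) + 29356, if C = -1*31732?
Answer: -27932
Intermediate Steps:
C = -31732
(-25556 + C) + 29356 = (-25556 - 31732) + 29356 = -57288 + 29356 = -27932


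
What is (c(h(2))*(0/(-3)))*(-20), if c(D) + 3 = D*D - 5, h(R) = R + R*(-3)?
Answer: 0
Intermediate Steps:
h(R) = -2*R (h(R) = R - 3*R = -2*R)
c(D) = -8 + D² (c(D) = -3 + (D*D - 5) = -3 + (D² - 5) = -3 + (-5 + D²) = -8 + D²)
(c(h(2))*(0/(-3)))*(-20) = ((-8 + (-2*2)²)*(0/(-3)))*(-20) = ((-8 + (-4)²)*(0*(-⅓)))*(-20) = ((-8 + 16)*0)*(-20) = (8*0)*(-20) = 0*(-20) = 0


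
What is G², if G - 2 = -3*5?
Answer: 169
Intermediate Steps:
G = -13 (G = 2 - 3*5 = 2 - 15 = -13)
G² = (-13)² = 169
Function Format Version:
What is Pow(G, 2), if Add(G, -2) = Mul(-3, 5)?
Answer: 169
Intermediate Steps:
G = -13 (G = Add(2, Mul(-3, 5)) = Add(2, -15) = -13)
Pow(G, 2) = Pow(-13, 2) = 169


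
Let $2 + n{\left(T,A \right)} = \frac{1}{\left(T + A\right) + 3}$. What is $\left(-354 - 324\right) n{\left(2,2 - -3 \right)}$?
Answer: $\frac{6441}{5} \approx 1288.2$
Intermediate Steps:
$n{\left(T,A \right)} = -2 + \frac{1}{3 + A + T}$ ($n{\left(T,A \right)} = -2 + \frac{1}{\left(T + A\right) + 3} = -2 + \frac{1}{\left(A + T\right) + 3} = -2 + \frac{1}{3 + A + T}$)
$\left(-354 - 324\right) n{\left(2,2 - -3 \right)} = \left(-354 - 324\right) \frac{-5 - 2 \left(2 - -3\right) - 4}{3 + \left(2 - -3\right) + 2} = - 678 \frac{-5 - 2 \left(2 + 3\right) - 4}{3 + \left(2 + 3\right) + 2} = - 678 \frac{-5 - 10 - 4}{3 + 5 + 2} = - 678 \frac{-5 - 10 - 4}{10} = - 678 \cdot \frac{1}{10} \left(-19\right) = \left(-678\right) \left(- \frac{19}{10}\right) = \frac{6441}{5}$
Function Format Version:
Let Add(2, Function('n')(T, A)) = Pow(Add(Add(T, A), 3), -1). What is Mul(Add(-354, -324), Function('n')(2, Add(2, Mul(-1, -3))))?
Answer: Rational(6441, 5) ≈ 1288.2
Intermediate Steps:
Function('n')(T, A) = Add(-2, Pow(Add(3, A, T), -1)) (Function('n')(T, A) = Add(-2, Pow(Add(Add(T, A), 3), -1)) = Add(-2, Pow(Add(Add(A, T), 3), -1)) = Add(-2, Pow(Add(3, A, T), -1)))
Mul(Add(-354, -324), Function('n')(2, Add(2, Mul(-1, -3)))) = Mul(Add(-354, -324), Mul(Pow(Add(3, Add(2, Mul(-1, -3)), 2), -1), Add(-5, Mul(-2, Add(2, Mul(-1, -3))), Mul(-2, 2)))) = Mul(-678, Mul(Pow(Add(3, Add(2, 3), 2), -1), Add(-5, Mul(-2, Add(2, 3)), -4))) = Mul(-678, Mul(Pow(Add(3, 5, 2), -1), Add(-5, Mul(-2, 5), -4))) = Mul(-678, Mul(Pow(10, -1), Add(-5, -10, -4))) = Mul(-678, Mul(Rational(1, 10), -19)) = Mul(-678, Rational(-19, 10)) = Rational(6441, 5)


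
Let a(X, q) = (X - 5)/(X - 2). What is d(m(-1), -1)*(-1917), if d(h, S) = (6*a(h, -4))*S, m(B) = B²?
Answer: 46008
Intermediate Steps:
a(X, q) = (-5 + X)/(-2 + X)
d(h, S) = 6*S*(-5 + h)/(-2 + h) (d(h, S) = (6*((-5 + h)/(-2 + h)))*S = (6*(-5 + h)/(-2 + h))*S = 6*S*(-5 + h)/(-2 + h))
d(m(-1), -1)*(-1917) = (6*(-1)*(-5 + (-1)²)/(-2 + (-1)²))*(-1917) = (6*(-1)*(-5 + 1)/(-2 + 1))*(-1917) = (6*(-1)*(-4)/(-1))*(-1917) = (6*(-1)*(-1)*(-4))*(-1917) = -24*(-1917) = 46008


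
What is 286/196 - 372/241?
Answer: -1993/23618 ≈ -0.084385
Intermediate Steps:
286/196 - 372/241 = 286*(1/196) - 372*1/241 = 143/98 - 372/241 = -1993/23618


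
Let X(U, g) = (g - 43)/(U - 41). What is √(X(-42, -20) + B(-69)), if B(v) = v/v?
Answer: √12118/83 ≈ 1.3263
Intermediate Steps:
X(U, g) = (-43 + g)/(-41 + U)
B(v) = 1
√(X(-42, -20) + B(-69)) = √((-43 - 20)/(-41 - 42) + 1) = √(-63/(-83) + 1) = √(-1/83*(-63) + 1) = √(63/83 + 1) = √(146/83) = √12118/83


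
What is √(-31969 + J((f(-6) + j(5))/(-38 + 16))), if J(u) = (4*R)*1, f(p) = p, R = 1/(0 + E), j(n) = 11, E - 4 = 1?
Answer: 11*I*√6605/5 ≈ 178.8*I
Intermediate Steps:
E = 5 (E = 4 + 1 = 5)
R = ⅕ (R = 1/(0 + 5) = 1/5 = ⅕ ≈ 0.20000)
J(u) = ⅘ (J(u) = (4*(⅕))*1 = (⅘)*1 = ⅘)
√(-31969 + J((f(-6) + j(5))/(-38 + 16))) = √(-31969 + ⅘) = √(-159841/5) = 11*I*√6605/5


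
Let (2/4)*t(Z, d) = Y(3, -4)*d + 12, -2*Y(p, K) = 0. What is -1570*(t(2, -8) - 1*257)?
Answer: 365810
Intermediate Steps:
Y(p, K) = 0 (Y(p, K) = -½*0 = 0)
t(Z, d) = 24 (t(Z, d) = 2*(0*d + 12) = 2*(0 + 12) = 2*12 = 24)
-1570*(t(2, -8) - 1*257) = -1570*(24 - 1*257) = -1570*(24 - 257) = -1570*(-233) = 365810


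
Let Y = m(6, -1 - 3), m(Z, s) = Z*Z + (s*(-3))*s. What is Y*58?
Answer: -696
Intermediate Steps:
m(Z, s) = Z**2 - 3*s**2 (m(Z, s) = Z**2 + (-3*s)*s = Z**2 - 3*s**2)
Y = -12 (Y = 6**2 - 3*(-1 - 3)**2 = 36 - 3*(-4)**2 = 36 - 3*16 = 36 - 48 = -12)
Y*58 = -12*58 = -696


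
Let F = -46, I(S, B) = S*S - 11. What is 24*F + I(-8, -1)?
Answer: -1051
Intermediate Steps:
I(S, B) = -11 + S² (I(S, B) = S² - 11 = -11 + S²)
24*F + I(-8, -1) = 24*(-46) + (-11 + (-8)²) = -1104 + (-11 + 64) = -1104 + 53 = -1051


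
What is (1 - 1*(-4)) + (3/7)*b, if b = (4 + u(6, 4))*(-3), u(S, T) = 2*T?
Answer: -73/7 ≈ -10.429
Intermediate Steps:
b = -36 (b = (4 + 2*4)*(-3) = (4 + 8)*(-3) = 12*(-3) = -36)
(1 - 1*(-4)) + (3/7)*b = (1 - 1*(-4)) + (3/7)*(-36) = (1 + 4) + (3*(1/7))*(-36) = 5 + (3/7)*(-36) = 5 - 108/7 = -73/7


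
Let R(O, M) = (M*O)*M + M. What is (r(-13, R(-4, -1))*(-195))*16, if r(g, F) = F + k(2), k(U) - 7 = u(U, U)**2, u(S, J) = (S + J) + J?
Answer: -118560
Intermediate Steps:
u(S, J) = S + 2*J (u(S, J) = (J + S) + J = S + 2*J)
k(U) = 7 + 9*U**2 (k(U) = 7 + (U + 2*U)**2 = 7 + (3*U)**2 = 7 + 9*U**2)
R(O, M) = M + O*M**2 (R(O, M) = O*M**2 + M = M + O*M**2)
r(g, F) = 43 + F (r(g, F) = F + (7 + 9*2**2) = F + (7 + 9*4) = F + (7 + 36) = F + 43 = 43 + F)
(r(-13, R(-4, -1))*(-195))*16 = ((43 - (1 - 1*(-4)))*(-195))*16 = ((43 - (1 + 4))*(-195))*16 = ((43 - 1*5)*(-195))*16 = ((43 - 5)*(-195))*16 = (38*(-195))*16 = -7410*16 = -118560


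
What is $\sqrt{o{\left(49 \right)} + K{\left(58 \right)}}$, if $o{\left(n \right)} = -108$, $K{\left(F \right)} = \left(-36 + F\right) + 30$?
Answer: $2 i \sqrt{14} \approx 7.4833 i$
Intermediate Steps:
$K{\left(F \right)} = -6 + F$
$\sqrt{o{\left(49 \right)} + K{\left(58 \right)}} = \sqrt{-108 + \left(-6 + 58\right)} = \sqrt{-108 + 52} = \sqrt{-56} = 2 i \sqrt{14}$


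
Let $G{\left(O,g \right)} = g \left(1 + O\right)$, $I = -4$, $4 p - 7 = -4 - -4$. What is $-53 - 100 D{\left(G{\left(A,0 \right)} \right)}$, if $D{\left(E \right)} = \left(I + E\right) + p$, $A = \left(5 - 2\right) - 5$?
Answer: $172$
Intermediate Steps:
$A = -2$ ($A = 3 - 5 = -2$)
$p = \frac{7}{4}$ ($p = \frac{7}{4} + \frac{-4 - -4}{4} = \frac{7}{4} + \frac{-4 + 4}{4} = \frac{7}{4} + \frac{1}{4} \cdot 0 = \frac{7}{4} + 0 = \frac{7}{4} \approx 1.75$)
$D{\left(E \right)} = - \frac{9}{4} + E$ ($D{\left(E \right)} = \left(-4 + E\right) + \frac{7}{4} = - \frac{9}{4} + E$)
$-53 - 100 D{\left(G{\left(A,0 \right)} \right)} = -53 - 100 \left(- \frac{9}{4} + 0 \left(1 - 2\right)\right) = -53 - 100 \left(- \frac{9}{4} + 0 \left(-1\right)\right) = -53 - 100 \left(- \frac{9}{4} + 0\right) = -53 - -225 = -53 + 225 = 172$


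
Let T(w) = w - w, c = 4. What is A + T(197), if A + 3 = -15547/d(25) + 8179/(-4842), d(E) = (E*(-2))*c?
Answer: 35368787/484200 ≈ 73.046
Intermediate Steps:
d(E) = -8*E (d(E) = (E*(-2))*4 = -2*E*4 = -8*E)
T(w) = 0
A = 35368787/484200 (A = -3 + (-15547/((-8*25)) + 8179/(-4842)) = -3 + (-15547/(-200) + 8179*(-1/4842)) = -3 + (-15547*(-1/200) - 8179/4842) = -3 + (15547/200 - 8179/4842) = -3 + 36821387/484200 = 35368787/484200 ≈ 73.046)
A + T(197) = 35368787/484200 + 0 = 35368787/484200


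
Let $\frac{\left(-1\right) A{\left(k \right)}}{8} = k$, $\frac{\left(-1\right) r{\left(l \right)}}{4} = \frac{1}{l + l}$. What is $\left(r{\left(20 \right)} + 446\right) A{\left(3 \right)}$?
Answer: $- \frac{53508}{5} \approx -10702.0$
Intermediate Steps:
$r{\left(l \right)} = - \frac{2}{l}$ ($r{\left(l \right)} = - \frac{4}{l + l} = - \frac{4}{2 l} = - 4 \frac{1}{2 l} = - \frac{2}{l}$)
$A{\left(k \right)} = - 8 k$
$\left(r{\left(20 \right)} + 446\right) A{\left(3 \right)} = \left(- \frac{2}{20} + 446\right) \left(\left(-8\right) 3\right) = \left(\left(-2\right) \frac{1}{20} + 446\right) \left(-24\right) = \left(- \frac{1}{10} + 446\right) \left(-24\right) = \frac{4459}{10} \left(-24\right) = - \frac{53508}{5}$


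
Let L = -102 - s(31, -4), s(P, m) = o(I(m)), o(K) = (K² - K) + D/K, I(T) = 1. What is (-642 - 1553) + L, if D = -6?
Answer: -2291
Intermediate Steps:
o(K) = K² - K - 6/K (o(K) = (K² - K) - 6/K = K² - K - 6/K)
s(P, m) = -6 (s(P, m) = 1² - 1*1 - 6/1 = 1 - 1 - 6*1 = 1 - 1 - 6 = -6)
L = -96 (L = -102 - 1*(-6) = -102 + 6 = -96)
(-642 - 1553) + L = (-642 - 1553) - 96 = -2195 - 96 = -2291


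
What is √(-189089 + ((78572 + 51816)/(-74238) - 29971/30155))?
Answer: 4*I*√14806888293400431337605/1119323445 ≈ 434.85*I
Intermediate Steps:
√(-189089 + ((78572 + 51816)/(-74238) - 29971/30155)) = √(-189089 + (130388*(-1/74238) - 29971*1/30155)) = √(-189089 + (-65194/37119 - 29971/30155)) = √(-189089 - 3078418619/1119323445) = √(-211654829310224/1119323445) = 4*I*√14806888293400431337605/1119323445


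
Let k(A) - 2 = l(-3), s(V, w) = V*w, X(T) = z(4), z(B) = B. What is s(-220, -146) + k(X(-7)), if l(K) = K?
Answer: 32119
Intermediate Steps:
X(T) = 4
k(A) = -1 (k(A) = 2 - 3 = -1)
s(-220, -146) + k(X(-7)) = -220*(-146) - 1 = 32120 - 1 = 32119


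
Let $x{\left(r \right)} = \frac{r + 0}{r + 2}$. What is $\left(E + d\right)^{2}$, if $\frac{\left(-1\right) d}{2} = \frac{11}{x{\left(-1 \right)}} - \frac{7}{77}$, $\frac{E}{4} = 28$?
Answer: $\frac{2178576}{121} \approx 18005.0$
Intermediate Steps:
$E = 112$ ($E = 4 \cdot 28 = 112$)
$x{\left(r \right)} = \frac{r}{2 + r}$
$d = \frac{244}{11}$ ($d = - 2 \left(\frac{11}{\left(-1\right) \frac{1}{2 - 1}} - \frac{7}{77}\right) = - 2 \left(\frac{11}{\left(-1\right) 1^{-1}} - \frac{1}{11}\right) = - 2 \left(\frac{11}{\left(-1\right) 1} - \frac{1}{11}\right) = - 2 \left(\frac{11}{-1} - \frac{1}{11}\right) = - 2 \left(11 \left(-1\right) - \frac{1}{11}\right) = - 2 \left(-11 - \frac{1}{11}\right) = \left(-2\right) \left(- \frac{122}{11}\right) = \frac{244}{11} \approx 22.182$)
$\left(E + d\right)^{2} = \left(112 + \frac{244}{11}\right)^{2} = \left(\frac{1476}{11}\right)^{2} = \frac{2178576}{121}$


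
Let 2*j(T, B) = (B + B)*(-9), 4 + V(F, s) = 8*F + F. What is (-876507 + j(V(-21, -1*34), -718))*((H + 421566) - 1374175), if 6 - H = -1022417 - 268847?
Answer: -294650309745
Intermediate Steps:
H = 1291270 (H = 6 - (-1022417 - 268847) = 6 - 1*(-1291264) = 6 + 1291264 = 1291270)
V(F, s) = -4 + 9*F (V(F, s) = -4 + (8*F + F) = -4 + 9*F)
j(T, B) = -9*B (j(T, B) = ((B + B)*(-9))/2 = ((2*B)*(-9))/2 = (-18*B)/2 = -9*B)
(-876507 + j(V(-21, -1*34), -718))*((H + 421566) - 1374175) = (-876507 - 9*(-718))*((1291270 + 421566) - 1374175) = (-876507 + 6462)*(1712836 - 1374175) = -870045*338661 = -294650309745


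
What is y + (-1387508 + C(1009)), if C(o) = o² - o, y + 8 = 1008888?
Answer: 638444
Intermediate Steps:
y = 1008880 (y = -8 + 1008888 = 1008880)
y + (-1387508 + C(1009)) = 1008880 + (-1387508 + 1009*(-1 + 1009)) = 1008880 + (-1387508 + 1009*1008) = 1008880 + (-1387508 + 1017072) = 1008880 - 370436 = 638444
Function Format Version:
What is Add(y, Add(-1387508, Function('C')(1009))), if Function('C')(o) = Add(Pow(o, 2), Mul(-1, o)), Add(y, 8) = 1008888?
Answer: 638444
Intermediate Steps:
y = 1008880 (y = Add(-8, 1008888) = 1008880)
Add(y, Add(-1387508, Function('C')(1009))) = Add(1008880, Add(-1387508, Mul(1009, Add(-1, 1009)))) = Add(1008880, Add(-1387508, Mul(1009, 1008))) = Add(1008880, Add(-1387508, 1017072)) = Add(1008880, -370436) = 638444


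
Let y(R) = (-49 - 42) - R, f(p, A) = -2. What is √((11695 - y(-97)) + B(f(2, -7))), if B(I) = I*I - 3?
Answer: √11690 ≈ 108.12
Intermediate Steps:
y(R) = -91 - R
B(I) = -3 + I² (B(I) = I² - 3 = -3 + I²)
√((11695 - y(-97)) + B(f(2, -7))) = √((11695 - (-91 - 1*(-97))) + (-3 + (-2)²)) = √((11695 - (-91 + 97)) + (-3 + 4)) = √((11695 - 1*6) + 1) = √((11695 - 6) + 1) = √(11689 + 1) = √11690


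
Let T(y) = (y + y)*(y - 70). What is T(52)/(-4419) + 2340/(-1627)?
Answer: -810524/798857 ≈ -1.0146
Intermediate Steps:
T(y) = 2*y*(-70 + y) (T(y) = (2*y)*(-70 + y) = 2*y*(-70 + y))
T(52)/(-4419) + 2340/(-1627) = (2*52*(-70 + 52))/(-4419) + 2340/(-1627) = (2*52*(-18))*(-1/4419) + 2340*(-1/1627) = -1872*(-1/4419) - 2340/1627 = 208/491 - 2340/1627 = -810524/798857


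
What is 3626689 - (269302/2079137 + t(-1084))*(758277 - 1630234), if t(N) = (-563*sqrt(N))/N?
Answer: 7775203051407/2079137 + 490911791*I*sqrt(271)/542 ≈ 3.7396e+6 + 1.491e+7*I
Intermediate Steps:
t(N) = -563/sqrt(N)
3626689 - (269302/2079137 + t(-1084))*(758277 - 1630234) = 3626689 - (269302/2079137 - (-563)*I*sqrt(271)/542)*(758277 - 1630234) = 3626689 - (269302*(1/2079137) - (-563)*I*sqrt(271)/542)*(-871957) = 3626689 - (269302/2079137 + 563*I*sqrt(271)/542)*(-871957) = 3626689 - (-234819764014/2079137 - 490911791*I*sqrt(271)/542) = 3626689 + (234819764014/2079137 + 490911791*I*sqrt(271)/542) = 7775203051407/2079137 + 490911791*I*sqrt(271)/542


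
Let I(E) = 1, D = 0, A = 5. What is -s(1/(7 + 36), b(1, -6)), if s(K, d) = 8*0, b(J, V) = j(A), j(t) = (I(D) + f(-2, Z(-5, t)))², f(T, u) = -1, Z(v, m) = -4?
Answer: 0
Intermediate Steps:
j(t) = 0 (j(t) = (1 - 1)² = 0² = 0)
b(J, V) = 0
s(K, d) = 0
-s(1/(7 + 36), b(1, -6)) = -1*0 = 0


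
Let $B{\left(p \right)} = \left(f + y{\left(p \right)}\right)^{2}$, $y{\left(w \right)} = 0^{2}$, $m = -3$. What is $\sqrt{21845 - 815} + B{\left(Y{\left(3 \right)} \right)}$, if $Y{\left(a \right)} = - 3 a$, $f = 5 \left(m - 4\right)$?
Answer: $1225 + \sqrt{21030} \approx 1370.0$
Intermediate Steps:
$y{\left(w \right)} = 0$
$f = -35$ ($f = 5 \left(-3 - 4\right) = 5 \left(-7\right) = -35$)
$B{\left(p \right)} = 1225$ ($B{\left(p \right)} = \left(-35 + 0\right)^{2} = \left(-35\right)^{2} = 1225$)
$\sqrt{21845 - 815} + B{\left(Y{\left(3 \right)} \right)} = \sqrt{21845 - 815} + 1225 = \sqrt{21030} + 1225 = 1225 + \sqrt{21030}$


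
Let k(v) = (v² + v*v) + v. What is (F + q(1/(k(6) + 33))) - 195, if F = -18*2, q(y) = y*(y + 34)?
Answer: -2842376/12321 ≈ -230.69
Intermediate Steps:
k(v) = v + 2*v² (k(v) = (v² + v²) + v = 2*v² + v = v + 2*v²)
q(y) = y*(34 + y)
F = -36
(F + q(1/(k(6) + 33))) - 195 = (-36 + (34 + 1/(6*(1 + 2*6) + 33))/(6*(1 + 2*6) + 33)) - 195 = (-36 + (34 + 1/(6*(1 + 12) + 33))/(6*(1 + 12) + 33)) - 195 = (-36 + (34 + 1/(6*13 + 33))/(6*13 + 33)) - 195 = (-36 + (34 + 1/(78 + 33))/(78 + 33)) - 195 = (-36 + (34 + 1/111)/111) - 195 = (-36 + (1/111)*(3775/111)) - 195 = (-36 + 3775/12321) - 195 = -439781/12321 - 195 = -2842376/12321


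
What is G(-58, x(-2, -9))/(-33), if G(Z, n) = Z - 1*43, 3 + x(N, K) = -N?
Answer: 101/33 ≈ 3.0606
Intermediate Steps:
x(N, K) = -3 - N
G(Z, n) = -43 + Z (G(Z, n) = Z - 43 = -43 + Z)
G(-58, x(-2, -9))/(-33) = (-43 - 58)/(-33) = -101*(-1/33) = 101/33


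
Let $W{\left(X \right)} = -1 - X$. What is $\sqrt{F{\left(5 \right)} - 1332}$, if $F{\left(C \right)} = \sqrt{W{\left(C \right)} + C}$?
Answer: $\sqrt{-1332 + i} \approx 0.0137 + 36.497 i$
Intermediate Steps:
$F{\left(C \right)} = i$ ($F{\left(C \right)} = \sqrt{\left(-1 - C\right) + C} = \sqrt{-1} = i$)
$\sqrt{F{\left(5 \right)} - 1332} = \sqrt{i - 1332} = \sqrt{-1332 + i}$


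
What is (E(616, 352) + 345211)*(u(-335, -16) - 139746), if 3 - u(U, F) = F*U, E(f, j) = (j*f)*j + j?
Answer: -11125108968981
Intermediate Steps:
E(f, j) = j + f*j² (E(f, j) = (f*j)*j + j = f*j² + j = j + f*j²)
u(U, F) = 3 - F*U
(E(616, 352) + 345211)*(u(-335, -16) - 139746) = (352*(1 + 616*352) + 345211)*((3 - 1*(-16)*(-335)) - 139746) = (352*(1 + 216832) + 345211)*((3 - 5360) - 139746) = (352*216833 + 345211)*(-5357 - 139746) = (76325216 + 345211)*(-145103) = 76670427*(-145103) = -11125108968981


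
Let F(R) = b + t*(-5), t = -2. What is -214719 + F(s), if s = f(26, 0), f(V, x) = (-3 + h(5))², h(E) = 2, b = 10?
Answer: -214699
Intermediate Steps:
f(V, x) = 1 (f(V, x) = (-3 + 2)² = (-1)² = 1)
s = 1
F(R) = 20 (F(R) = 10 - 2*(-5) = 10 + 10 = 20)
-214719 + F(s) = -214719 + 20 = -214699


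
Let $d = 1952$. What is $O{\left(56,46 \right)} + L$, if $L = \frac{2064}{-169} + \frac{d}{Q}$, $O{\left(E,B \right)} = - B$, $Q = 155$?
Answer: $- \frac{1195002}{26195} \approx -45.619$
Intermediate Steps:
$L = \frac{9968}{26195}$ ($L = \frac{2064}{-169} + \frac{1952}{155} = 2064 \left(- \frac{1}{169}\right) + 1952 \cdot \frac{1}{155} = - \frac{2064}{169} + \frac{1952}{155} = \frac{9968}{26195} \approx 0.38053$)
$O{\left(56,46 \right)} + L = \left(-1\right) 46 + \frac{9968}{26195} = -46 + \frac{9968}{26195} = - \frac{1195002}{26195}$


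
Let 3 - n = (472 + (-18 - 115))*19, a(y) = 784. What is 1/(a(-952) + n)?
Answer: -1/5654 ≈ -0.00017687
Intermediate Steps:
n = -6438 (n = 3 - (472 + (-18 - 115))*19 = 3 - (472 - 133)*19 = 3 - 339*19 = 3 - 1*6441 = 3 - 6441 = -6438)
1/(a(-952) + n) = 1/(784 - 6438) = 1/(-5654) = -1/5654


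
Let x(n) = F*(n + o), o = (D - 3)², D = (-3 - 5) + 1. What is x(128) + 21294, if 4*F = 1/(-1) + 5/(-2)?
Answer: 42189/2 ≈ 21095.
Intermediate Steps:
D = -7 (D = -8 + 1 = -7)
o = 100 (o = (-7 - 3)² = (-10)² = 100)
F = -7/8 (F = (1/(-1) + 5/(-2))/4 = (1*(-1) + 5*(-½))/4 = (-1 - 5/2)/4 = (¼)*(-7/2) = -7/8 ≈ -0.87500)
x(n) = -175/2 - 7*n/8 (x(n) = -7*(n + 100)/8 = -7*(100 + n)/8 = -175/2 - 7*n/8)
x(128) + 21294 = (-175/2 - 7/8*128) + 21294 = (-175/2 - 112) + 21294 = -399/2 + 21294 = 42189/2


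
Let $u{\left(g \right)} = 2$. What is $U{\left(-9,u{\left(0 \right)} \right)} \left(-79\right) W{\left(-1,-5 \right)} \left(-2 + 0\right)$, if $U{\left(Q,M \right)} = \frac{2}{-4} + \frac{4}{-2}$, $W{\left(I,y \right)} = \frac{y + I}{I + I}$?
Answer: $-1185$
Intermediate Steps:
$W{\left(I,y \right)} = \frac{I + y}{2 I}$
$U{\left(Q,M \right)} = - \frac{5}{2}$ ($U{\left(Q,M \right)} = 2 \left(- \frac{1}{4}\right) + 4 \left(- \frac{1}{2}\right) = - \frac{1}{2} - 2 = - \frac{5}{2}$)
$U{\left(-9,u{\left(0 \right)} \right)} \left(-79\right) W{\left(-1,-5 \right)} \left(-2 + 0\right) = \left(- \frac{5}{2}\right) \left(-79\right) \frac{-1 - 5}{2 \left(-1\right)} \left(-2 + 0\right) = \frac{395 \cdot \frac{1}{2} \left(-1\right) \left(-6\right) \left(-2\right)}{2} = \frac{395 \cdot 3 \left(-2\right)}{2} = \frac{395}{2} \left(-6\right) = -1185$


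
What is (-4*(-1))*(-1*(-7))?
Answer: 28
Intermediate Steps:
(-4*(-1))*(-1*(-7)) = 4*7 = 28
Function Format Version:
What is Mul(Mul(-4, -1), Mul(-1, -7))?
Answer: 28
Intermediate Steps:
Mul(Mul(-4, -1), Mul(-1, -7)) = Mul(4, 7) = 28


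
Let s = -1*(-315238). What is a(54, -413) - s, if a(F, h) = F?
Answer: -315184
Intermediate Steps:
s = 315238
a(54, -413) - s = 54 - 1*315238 = 54 - 315238 = -315184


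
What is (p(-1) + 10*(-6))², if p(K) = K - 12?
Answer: 5329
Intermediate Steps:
p(K) = -12 + K
(p(-1) + 10*(-6))² = ((-12 - 1) + 10*(-6))² = (-13 - 60)² = (-73)² = 5329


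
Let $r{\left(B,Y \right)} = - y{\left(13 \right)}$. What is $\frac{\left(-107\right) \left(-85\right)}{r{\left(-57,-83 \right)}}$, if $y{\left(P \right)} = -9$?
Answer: $\frac{9095}{9} \approx 1010.6$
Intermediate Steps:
$r{\left(B,Y \right)} = 9$ ($r{\left(B,Y \right)} = \left(-1\right) \left(-9\right) = 9$)
$\frac{\left(-107\right) \left(-85\right)}{r{\left(-57,-83 \right)}} = \frac{\left(-107\right) \left(-85\right)}{9} = 9095 \cdot \frac{1}{9} = \frac{9095}{9}$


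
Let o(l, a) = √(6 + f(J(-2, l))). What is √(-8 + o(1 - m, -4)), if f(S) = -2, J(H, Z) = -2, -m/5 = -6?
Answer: I*√6 ≈ 2.4495*I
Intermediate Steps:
m = 30 (m = -5*(-6) = 30)
o(l, a) = 2 (o(l, a) = √(6 - 2) = √4 = 2)
√(-8 + o(1 - m, -4)) = √(-8 + 2) = √(-6) = I*√6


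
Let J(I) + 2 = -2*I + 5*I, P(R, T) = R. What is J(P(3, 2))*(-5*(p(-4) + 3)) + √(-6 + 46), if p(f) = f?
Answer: 35 + 2*√10 ≈ 41.325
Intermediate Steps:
J(I) = -2 + 3*I (J(I) = -2 + (-2*I + 5*I) = -2 + 3*I)
J(P(3, 2))*(-5*(p(-4) + 3)) + √(-6 + 46) = (-2 + 3*3)*(-5*(-4 + 3)) + √(-6 + 46) = (-2 + 9)*(-5*(-1)) + √40 = 7*5 + 2*√10 = 35 + 2*√10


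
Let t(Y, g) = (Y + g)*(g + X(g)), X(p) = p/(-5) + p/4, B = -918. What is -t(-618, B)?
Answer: -7402752/5 ≈ -1.4806e+6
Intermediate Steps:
X(p) = p/20 (X(p) = p*(-1/5) + p*(1/4) = -p/5 + p/4 = p/20)
t(Y, g) = 21*g*(Y + g)/20 (t(Y, g) = (Y + g)*(g + g/20) = (Y + g)*(21*g/20) = 21*g*(Y + g)/20)
-t(-618, B) = -21*(-918)*(-618 - 918)/20 = -21*(-918)*(-1536)/20 = -1*7402752/5 = -7402752/5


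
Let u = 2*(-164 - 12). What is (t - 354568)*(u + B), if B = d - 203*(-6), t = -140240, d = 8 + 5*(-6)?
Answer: -417617952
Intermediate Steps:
d = -22 (d = 8 - 30 = -22)
B = 1196 (B = -22 - 203*(-6) = -22 + 1218 = 1196)
u = -352 (u = 2*(-176) = -352)
(t - 354568)*(u + B) = (-140240 - 354568)*(-352 + 1196) = -494808*844 = -417617952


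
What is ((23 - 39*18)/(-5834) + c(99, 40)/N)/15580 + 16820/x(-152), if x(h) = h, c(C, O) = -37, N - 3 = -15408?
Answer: -154945138442647/1400217756600 ≈ -110.66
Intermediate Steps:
N = -15405 (N = 3 - 15408 = -15405)
((23 - 39*18)/(-5834) + c(99, 40)/N)/15580 + 16820/x(-152) = ((23 - 39*18)/(-5834) - 37/(-15405))/15580 + 16820/(-152) = ((23 - 702)*(-1/5834) - 37*(-1/15405))*(1/15580) + 16820*(-1/152) = (-679*(-1/5834) + 37/15405)*(1/15580) - 4205/38 = (679/5834 + 37/15405)*(1/15580) - 4205/38 = (10675853/89872770)*(1/15580) - 4205/38 = 561887/73695671400 - 4205/38 = -154945138442647/1400217756600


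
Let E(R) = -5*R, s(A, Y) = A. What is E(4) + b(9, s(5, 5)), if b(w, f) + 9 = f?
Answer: -24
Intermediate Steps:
b(w, f) = -9 + f
E(4) + b(9, s(5, 5)) = -5*4 + (-9 + 5) = -20 - 4 = -24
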